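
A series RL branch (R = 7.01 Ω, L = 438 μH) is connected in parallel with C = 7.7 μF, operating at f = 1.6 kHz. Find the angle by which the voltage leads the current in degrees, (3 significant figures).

ω = 2πf = 10050 rad/s
X_L = ωL = 4.40 Ω
X_C = 1/(ωC) = 12.9 Ω
Branch 1 (R+jX_L): Z₁ = 7.01 + j4.40 Ω, |Z₁| = 8.28 Ω
Branch 2 (−jX_C): Z₂ = −j12.9 Ω
Parallel: Z = Z₁Z₂/(Z₁+Z₂), |Z| = 9.70 Ω, ∠Z = -7.33°

-7.33°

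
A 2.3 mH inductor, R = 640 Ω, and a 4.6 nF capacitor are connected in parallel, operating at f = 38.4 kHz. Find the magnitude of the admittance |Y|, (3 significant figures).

1.71 mS

ω = 2πf = 241300 rad/s
X_L = ωL = 555 Ω
X_C = 1/(ωC) = 901 Ω
Parallel: admittances add. Y = 1/R + 1/(jωL) + jωC
Y = (0.00156 − j0.000692) S
|Y| = 0.00171 S → |Z| = 1/|Y| = 585 Ω, ∠Z = −∠Y = 23.9°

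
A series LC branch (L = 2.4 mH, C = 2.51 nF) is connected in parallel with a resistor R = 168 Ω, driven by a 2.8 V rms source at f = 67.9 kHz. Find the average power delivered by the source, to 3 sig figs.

ω = 2πf = 426600 rad/s
X_L = ωL = 1020 Ω
X_C = 1/(ωC) = 934 Ω
Branch 1: Z₁ = R = 168 Ω
Branch 2 (series LC): Z₂ = j(X_L − X_C) = j90.1 Ω
Parallel: Z = Z₁Z₂/(Z₁+Z₂), |Z| = 79.4 Ω, ∠Z = 61.8°
I = V/|Z| = 35.3 mA
P = VI cos φ = 2.8 × 0.0353 × cos(61.8°) = 46.7 mW

46.7 mW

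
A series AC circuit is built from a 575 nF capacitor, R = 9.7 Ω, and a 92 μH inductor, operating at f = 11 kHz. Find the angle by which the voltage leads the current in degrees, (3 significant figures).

ω = 2πf = 69120 rad/s
X_L = ωL = 6.36 Ω
X_C = 1/(ωC) = 25.2 Ω
Net reactance X = X_L − X_C = -18.8 Ω
Z = 9.70 − j18.8 Ω
|Z| = √(9.70² + 18.8²) = 21.2 Ω
∠Z = arctan(-18.8/9.70) = -62.7°

-62.7°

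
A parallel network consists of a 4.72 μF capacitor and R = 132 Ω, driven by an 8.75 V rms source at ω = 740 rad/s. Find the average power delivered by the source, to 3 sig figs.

X_C = 1/(ωC) = 286 Ω
Parallel: admittances add. Y = 1/R + jωC
Y = (0.00758 + j0.00349) S
|Y| = 0.00834 S → |Z| = 1/|Y| = 120 Ω, ∠Z = −∠Y = -24.8°
I = V/|Z| = 73.0 mA
P = VI cos φ = 8.75 × 0.0730 × cos(-24.8°) = 580 mW

580 mW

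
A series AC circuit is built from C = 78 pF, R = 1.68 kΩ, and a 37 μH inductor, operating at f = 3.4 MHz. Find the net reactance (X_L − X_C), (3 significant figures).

ω = 2πf = 2.136e+07 rad/s
X_L = ωL = 790 Ω
X_C = 1/(ωC) = 600 Ω
X = 790 − 600 = 190 Ω

190 Ω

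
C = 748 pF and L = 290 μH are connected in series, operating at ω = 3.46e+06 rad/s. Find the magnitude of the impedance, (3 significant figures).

617 Ω

X_L = ωL = 1000 Ω
X_C = 1/(ωC) = 386 Ω
Net reactance X = X_L − X_C = 617 Ω
Z = j617 Ω
|Z| = √(0² + 617²) = 617 Ω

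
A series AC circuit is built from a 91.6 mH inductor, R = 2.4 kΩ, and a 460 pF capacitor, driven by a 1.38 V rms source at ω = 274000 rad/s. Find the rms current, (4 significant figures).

X_L = ωL = 25100 Ω
X_C = 1/(ωC) = 7934 Ω
Net reactance X = X_L − X_C = 17160 Ω
Z = 2400 + j17160 Ω
|Z| = √(2400² + 17160²) = 17330 Ω
I = V/|Z| = 1.38/17330 = 79.62 μA

79.62 μA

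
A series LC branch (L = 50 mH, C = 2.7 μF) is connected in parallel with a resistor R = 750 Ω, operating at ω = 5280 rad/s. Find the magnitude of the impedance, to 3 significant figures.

X_L = ωL = 264 Ω
X_C = 1/(ωC) = 70.1 Ω
Branch 1: Z₁ = R = 750 Ω
Branch 2 (series LC): Z₂ = j(X_L − X_C) = j194 Ω
Parallel: Z = Z₁Z₂/(Z₁+Z₂), |Z| = 188 Ω, ∠Z = 75.5°

188 Ω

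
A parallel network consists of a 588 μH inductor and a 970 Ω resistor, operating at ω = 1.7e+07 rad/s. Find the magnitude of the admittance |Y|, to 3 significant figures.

X_L = ωL = 10000 Ω
Parallel: admittances add. Y = 1/R + 1/(jωL)
Y = (0.00103 − j0.000100) S
|Y| = 0.00104 S → |Z| = 1/|Y| = 965 Ω, ∠Z = −∠Y = 5.54°

1.04 mS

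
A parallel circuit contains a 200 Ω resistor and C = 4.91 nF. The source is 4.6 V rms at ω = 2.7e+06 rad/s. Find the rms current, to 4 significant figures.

65.18 mA

X_C = 1/(ωC) = 75.43 Ω
Parallel: admittances add. Y = 1/R + jωC
Y = (0.005000 + j0.01326) S
|Y| = 0.01417 S → |Z| = 1/|Y| = 70.58 Ω, ∠Z = −∠Y = -69.34°
I = V/|Z| = 4.6/70.58 = 65.18 mA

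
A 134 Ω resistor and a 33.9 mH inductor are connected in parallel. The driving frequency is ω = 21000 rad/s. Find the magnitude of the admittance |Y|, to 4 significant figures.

X_L = ωL = 711.9 Ω
Parallel: admittances add. Y = 1/R + 1/(jωL)
Y = (0.007463 − j0.001405) S
|Y| = 0.007594 S → |Z| = 1/|Y| = 131.7 Ω, ∠Z = −∠Y = 10.66°

7.594 mS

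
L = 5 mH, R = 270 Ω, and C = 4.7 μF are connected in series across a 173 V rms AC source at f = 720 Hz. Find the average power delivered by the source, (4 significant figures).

109.9 W

ω = 2πf = 4524 rad/s
X_L = ωL = 22.62 Ω
X_C = 1/(ωC) = 47.03 Ω
Net reactance X = X_L − X_C = -24.41 Ω
Z = 270.0 − j24.41 Ω
|Z| = √(270.0² + 24.41²) = 271.1 Ω
∠Z = arctan(-24.41/270.0) = -5.166°
I = V/|Z| = 638.1 mA
P = VI cos φ = 173 × 0.6381 × cos(-5.166°) = 109.9 W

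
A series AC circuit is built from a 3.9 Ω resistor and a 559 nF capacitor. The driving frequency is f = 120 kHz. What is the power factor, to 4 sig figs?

0.8543

ω = 2πf = 754000 rad/s
X_C = 1/(ωC) = 2.373 Ω
Z = 3.900 − j2.373 Ω
|Z| = √(3.900² + 2.373²) = 4.565 Ω
∠Z = arctan(-2.373/3.900) = -31.31°
cos φ = cos(-31.31°) = 0.8543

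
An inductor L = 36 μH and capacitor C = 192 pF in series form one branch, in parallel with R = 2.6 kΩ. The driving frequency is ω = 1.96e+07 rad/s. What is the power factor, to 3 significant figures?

0.167

X_L = ωL = 706 Ω
X_C = 1/(ωC) = 266 Ω
Branch 1: Z₁ = R = 2600 Ω
Branch 2 (series LC): Z₂ = j(X_L − X_C) = j440 Ω
Parallel: Z = Z₁Z₂/(Z₁+Z₂), |Z| = 434 Ω, ∠Z = 80.4°
cos φ = cos(80.4°) = 0.167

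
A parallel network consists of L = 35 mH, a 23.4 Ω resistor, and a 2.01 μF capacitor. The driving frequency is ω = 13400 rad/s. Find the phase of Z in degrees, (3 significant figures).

X_L = ωL = 469 Ω
X_C = 1/(ωC) = 37.1 Ω
Parallel: admittances add. Y = 1/R + 1/(jωL) + jωC
Y = (0.0427 + j0.0248) S
|Y| = 0.0494 S → |Z| = 1/|Y| = 20.2 Ω, ∠Z = −∠Y = -30.1°

-30.1°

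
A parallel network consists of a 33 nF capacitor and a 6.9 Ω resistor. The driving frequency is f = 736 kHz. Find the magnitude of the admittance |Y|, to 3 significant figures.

210 mS

ω = 2πf = 4.624e+06 rad/s
X_C = 1/(ωC) = 6.55 Ω
Parallel: admittances add. Y = 1/R + jωC
Y = (0.145 + j0.153) S
|Y| = 0.210 S → |Z| = 1/|Y| = 4.75 Ω, ∠Z = −∠Y = -46.5°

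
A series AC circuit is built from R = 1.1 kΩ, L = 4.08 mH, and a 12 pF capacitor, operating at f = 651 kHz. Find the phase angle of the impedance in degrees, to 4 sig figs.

ω = 2πf = 4.09e+06 rad/s
X_L = ωL = 16690 Ω
X_C = 1/(ωC) = 20370 Ω
Net reactance X = X_L − X_C = -3684 Ω
Z = 1100 − j3684 Ω
|Z| = √(1100² + 3684²) = 3845 Ω
∠Z = arctan(-3684/1100) = -73.38°

-73.38°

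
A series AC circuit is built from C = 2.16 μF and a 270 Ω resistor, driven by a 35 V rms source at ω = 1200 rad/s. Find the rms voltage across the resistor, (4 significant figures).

20.07 V

X_C = 1/(ωC) = 385.8 Ω
Z = 270.0 − j385.8 Ω
|Z| = √(270.0² + 385.8²) = 470.9 Ω
I = V/|Z| = 74.33 mA
V_R = I·|Z_R| = 0.07433 × 270.0 = 20.07 V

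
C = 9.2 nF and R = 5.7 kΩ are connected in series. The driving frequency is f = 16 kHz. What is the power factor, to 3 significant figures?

0.982

ω = 2πf = 100500 rad/s
X_C = 1/(ωC) = 1080 Ω
Z = 5700 − j1080 Ω
|Z| = √(5700² + 1080²) = 5800 Ω
∠Z = arctan(-1080/5700) = -10.7°
cos φ = cos(-10.7°) = 0.982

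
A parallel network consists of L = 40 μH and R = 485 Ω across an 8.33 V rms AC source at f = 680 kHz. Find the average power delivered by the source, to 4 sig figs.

143.1 mW

ω = 2πf = 4.273e+06 rad/s
X_L = ωL = 170.9 Ω
Parallel: admittances add. Y = 1/R + 1/(jωL)
Y = (0.002062 − j0.005851) S
|Y| = 0.006204 S → |Z| = 1/|Y| = 161.2 Ω, ∠Z = −∠Y = 70.59°
I = V/|Z| = 51.68 mA
P = VI cos φ = 8.33 × 0.05168 × cos(70.59°) = 143.1 mW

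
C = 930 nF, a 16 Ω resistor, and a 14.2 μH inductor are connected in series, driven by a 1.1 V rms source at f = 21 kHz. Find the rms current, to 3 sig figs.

ω = 2πf = 131900 rad/s
X_L = ωL = 1.87 Ω
X_C = 1/(ωC) = 8.15 Ω
Net reactance X = X_L − X_C = -6.28 Ω
Z = 16.0 − j6.28 Ω
|Z| = √(16.0² + 6.28²) = 17.2 Ω
I = V/|Z| = 1.1/17.2 = 64.0 mA

64.0 mA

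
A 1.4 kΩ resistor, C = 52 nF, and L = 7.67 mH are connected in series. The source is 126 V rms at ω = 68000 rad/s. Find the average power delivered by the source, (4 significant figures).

X_L = ωL = 521.6 Ω
X_C = 1/(ωC) = 282.8 Ω
Net reactance X = X_L − X_C = 238.8 Ω
Z = 1400 + j238.8 Ω
|Z| = √(1400² + 238.8²) = 1420 Ω
∠Z = arctan(238.8/1400) = 9.678°
I = V/|Z| = 88.72 mA
P = VI cos φ = 126 × 0.08872 × cos(9.678°) = 11.02 W

11.02 W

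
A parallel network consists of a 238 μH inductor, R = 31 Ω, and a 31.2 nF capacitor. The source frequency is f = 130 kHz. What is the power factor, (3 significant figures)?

ω = 2πf = 816800 rad/s
X_L = ωL = 194 Ω
X_C = 1/(ωC) = 39.2 Ω
Parallel: admittances add. Y = 1/R + 1/(jωL) + jωC
Y = (0.0323 + j0.0203) S
|Y| = 0.0381 S → |Z| = 1/|Y| = 26.2 Ω, ∠Z = −∠Y = -32.2°
cos φ = cos(-32.2°) = 0.846

0.846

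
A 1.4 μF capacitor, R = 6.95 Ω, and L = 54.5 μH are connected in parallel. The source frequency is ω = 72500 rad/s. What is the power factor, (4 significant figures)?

X_L = ωL = 3.951 Ω
X_C = 1/(ωC) = 9.852 Ω
Parallel: admittances add. Y = 1/R + 1/(jωL) + jωC
Y = (0.1439 − j0.1516) S
|Y| = 0.2090 S → |Z| = 1/|Y| = 4.785 Ω, ∠Z = −∠Y = 46.49°
cos φ = cos(46.49°) = 0.6884

0.6884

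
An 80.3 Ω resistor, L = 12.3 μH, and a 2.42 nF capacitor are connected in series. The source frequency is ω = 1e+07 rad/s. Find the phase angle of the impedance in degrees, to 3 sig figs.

45.5°

X_L = ωL = 123 Ω
X_C = 1/(ωC) = 41.3 Ω
Net reactance X = X_L − X_C = 81.7 Ω
Z = 80.3 + j81.7 Ω
|Z| = √(80.3² + 81.7²) = 115 Ω
∠Z = arctan(81.7/80.3) = 45.5°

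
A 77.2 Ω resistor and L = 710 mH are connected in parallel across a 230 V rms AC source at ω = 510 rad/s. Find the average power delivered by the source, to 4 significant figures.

685.2 W

X_L = ωL = 362.1 Ω
Parallel: admittances add. Y = 1/R + 1/(jωL)
Y = (0.01295 − j0.002762) S
|Y| = 0.01324 S → |Z| = 1/|Y| = 75.50 Ω, ∠Z = −∠Y = 12.04°
I = V/|Z| = 3.046 A
P = VI cos φ = 230 × 3.046 × cos(12.04°) = 685.2 W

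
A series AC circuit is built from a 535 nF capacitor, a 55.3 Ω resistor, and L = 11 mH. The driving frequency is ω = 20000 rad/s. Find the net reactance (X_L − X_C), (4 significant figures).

126.5 Ω

X_L = ωL = 220.0 Ω
X_C = 1/(ωC) = 93.46 Ω
X = 220.0 − 93.46 = 126.5 Ω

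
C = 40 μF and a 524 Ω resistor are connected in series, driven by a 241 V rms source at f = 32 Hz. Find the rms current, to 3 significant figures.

ω = 2πf = 201.1 rad/s
X_C = 1/(ωC) = 124 Ω
Z = 524 − j124 Ω
|Z| = √(524² + 124²) = 539 Ω
I = V/|Z| = 241/539 = 447 mA

447 mA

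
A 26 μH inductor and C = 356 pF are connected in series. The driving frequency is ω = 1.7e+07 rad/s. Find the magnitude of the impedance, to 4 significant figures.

276.8 Ω

X_L = ωL = 442.0 Ω
X_C = 1/(ωC) = 165.2 Ω
Net reactance X = X_L − X_C = 276.8 Ω
Z = j276.8 Ω
|Z| = √(0² + 276.8²) = 276.8 Ω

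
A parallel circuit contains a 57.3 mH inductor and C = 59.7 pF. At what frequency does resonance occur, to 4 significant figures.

86.05 kHz

ω₀ = 1/√(LC) = 1/√(0.0573 × 5.97e-11) = 540700 rad/s
f₀ = ω₀/(2π) = 86.05 kHz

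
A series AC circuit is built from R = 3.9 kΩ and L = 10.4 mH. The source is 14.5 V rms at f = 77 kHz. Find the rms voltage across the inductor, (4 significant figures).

11.46 V

ω = 2πf = 483800 rad/s
X_L = ωL = 5032 Ω
Z = 3900 + j5032 Ω
|Z| = √(3900² + 5032²) = 6366 Ω
I = V/|Z| = 2.278 mA
V_L = I·|Z_L| = 0.002278 × 5032 = 11.46 V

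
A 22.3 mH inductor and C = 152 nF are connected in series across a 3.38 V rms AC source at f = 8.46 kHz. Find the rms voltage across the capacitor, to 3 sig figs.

ω = 2πf = 53160 rad/s
X_L = ωL = 1190 Ω
X_C = 1/(ωC) = 124 Ω
Net reactance X = X_L − X_C = 1060 Ω
Z = j1060 Ω
|Z| = √(0² + 1060²) = 1060 Ω
I = V/|Z| = 3.18 mA
V_C = I·|Z_C| = 0.00318 × 124 = 0.394 V

0.394 V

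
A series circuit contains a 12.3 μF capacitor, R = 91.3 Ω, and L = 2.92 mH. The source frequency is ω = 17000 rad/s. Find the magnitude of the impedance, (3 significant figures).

X_L = ωL = 49.6 Ω
X_C = 1/(ωC) = 4.78 Ω
Net reactance X = X_L − X_C = 44.9 Ω
Z = 91.3 + j44.9 Ω
|Z| = √(91.3² + 44.9²) = 102 Ω

102 Ω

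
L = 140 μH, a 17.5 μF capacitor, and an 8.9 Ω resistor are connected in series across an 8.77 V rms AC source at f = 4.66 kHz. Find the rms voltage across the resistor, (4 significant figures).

8.525 V

ω = 2πf = 29280 rad/s
X_L = ωL = 4.099 Ω
X_C = 1/(ωC) = 1.952 Ω
Net reactance X = X_L − X_C = 2.148 Ω
Z = 8.900 + j2.148 Ω
|Z| = √(8.900² + 2.148²) = 9.155 Ω
I = V/|Z| = 957.9 mA
V_R = I·|Z_R| = 0.9579 × 8.900 = 8.525 V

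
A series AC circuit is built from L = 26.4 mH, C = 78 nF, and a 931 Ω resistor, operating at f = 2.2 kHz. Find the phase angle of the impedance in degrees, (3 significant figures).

-31.1°

ω = 2πf = 13820 rad/s
X_L = ωL = 365 Ω
X_C = 1/(ωC) = 927 Ω
Net reactance X = X_L − X_C = -563 Ω
Z = 931 − j563 Ω
|Z| = √(931² + 563²) = 1090 Ω
∠Z = arctan(-563/931) = -31.1°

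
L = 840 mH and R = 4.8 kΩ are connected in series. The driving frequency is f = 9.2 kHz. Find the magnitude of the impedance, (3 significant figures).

ω = 2πf = 57810 rad/s
X_L = ωL = 48600 Ω
Z = 4800 + j48600 Ω
|Z| = √(4800² + 48600²) = 48800 Ω

48800 Ω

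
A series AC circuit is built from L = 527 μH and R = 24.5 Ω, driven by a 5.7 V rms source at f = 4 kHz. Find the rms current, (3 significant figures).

205 mA

ω = 2πf = 25130 rad/s
X_L = ωL = 13.2 Ω
Z = 24.5 + j13.2 Ω
|Z| = √(24.5² + 13.2²) = 27.9 Ω
I = V/|Z| = 5.7/27.9 = 205 mA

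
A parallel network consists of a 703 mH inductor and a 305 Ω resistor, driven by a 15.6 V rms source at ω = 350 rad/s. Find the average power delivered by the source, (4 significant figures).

X_L = ωL = 246.0 Ω
Parallel: admittances add. Y = 1/R + 1/(jωL)
Y = (0.003279 − j0.004064) S
|Y| = 0.005222 S → |Z| = 1/|Y| = 191.5 Ω, ∠Z = −∠Y = 51.11°
I = V/|Z| = 81.46 mA
P = VI cos φ = 15.6 × 0.08146 × cos(51.11°) = 797.9 mW

797.9 mW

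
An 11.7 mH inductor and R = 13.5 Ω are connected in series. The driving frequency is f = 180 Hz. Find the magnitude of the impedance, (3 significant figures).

ω = 2πf = 1131 rad/s
X_L = ωL = 13.2 Ω
Z = 13.5 + j13.2 Ω
|Z| = √(13.5² + 13.2²) = 18.9 Ω

18.9 Ω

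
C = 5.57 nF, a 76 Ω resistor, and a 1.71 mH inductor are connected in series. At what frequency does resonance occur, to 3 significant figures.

ω₀ = 1/√(LC) = 1/√(0.00171 × 5.57e-09) = 324000 rad/s
f₀ = ω₀/(2π) = 51.6 kHz

51.6 kHz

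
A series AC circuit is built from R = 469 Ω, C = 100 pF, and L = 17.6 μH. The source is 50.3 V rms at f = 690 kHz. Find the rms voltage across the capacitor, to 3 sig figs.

ω = 2πf = 4.335e+06 rad/s
X_L = ωL = 76.3 Ω
X_C = 1/(ωC) = 2310 Ω
Net reactance X = X_L − X_C = -2230 Ω
Z = 469 − j2230 Ω
|Z| = √(469² + 2230²) = 2280 Ω
I = V/|Z| = 22.1 mA
V_C = I·|Z_C| = 0.0221 × 2310 = 50.9 V

50.9 V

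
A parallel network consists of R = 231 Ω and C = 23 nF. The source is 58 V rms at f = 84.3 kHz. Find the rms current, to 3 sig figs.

ω = 2πf = 529700 rad/s
X_C = 1/(ωC) = 82.1 Ω
Parallel: admittances add. Y = 1/R + jωC
Y = (0.00433 + j0.0122) S
|Y| = 0.0129 S → |Z| = 1/|Y| = 77.3 Ω, ∠Z = −∠Y = -70.4°
I = V/|Z| = 58/77.3 = 750 mA

750 mA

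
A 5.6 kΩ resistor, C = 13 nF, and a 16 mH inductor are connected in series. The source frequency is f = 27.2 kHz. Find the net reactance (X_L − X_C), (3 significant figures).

2280 Ω

ω = 2πf = 170900 rad/s
X_L = ωL = 2730 Ω
X_C = 1/(ωC) = 450 Ω
X = 2730 − 450 = 2280 Ω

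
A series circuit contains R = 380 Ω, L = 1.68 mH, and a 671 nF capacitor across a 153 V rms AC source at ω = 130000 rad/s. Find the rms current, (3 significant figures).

X_L = ωL = 218 Ω
X_C = 1/(ωC) = 11.5 Ω
Net reactance X = X_L − X_C = 207 Ω
Z = 380 + j207 Ω
|Z| = √(380² + 207²) = 433 Ω
I = V/|Z| = 153/433 = 354 mA

354 mA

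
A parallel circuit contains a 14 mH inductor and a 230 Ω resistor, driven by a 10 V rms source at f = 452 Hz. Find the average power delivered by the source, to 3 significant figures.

ω = 2πf = 2840 rad/s
X_L = ωL = 39.8 Ω
Parallel: admittances add. Y = 1/R + 1/(jωL)
Y = (0.00435 − j0.0252) S
|Y| = 0.0255 S → |Z| = 1/|Y| = 39.2 Ω, ∠Z = −∠Y = 80.2°
I = V/|Z| = 255 mA
P = VI cos φ = 10 × 0.255 × cos(80.2°) = 435 mW

435 mW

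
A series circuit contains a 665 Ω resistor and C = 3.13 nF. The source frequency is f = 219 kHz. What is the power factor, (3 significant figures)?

0.944

ω = 2πf = 1.376e+06 rad/s
X_C = 1/(ωC) = 232 Ω
Z = 665 − j232 Ω
|Z| = √(665² + 232²) = 704 Ω
∠Z = arctan(-232/665) = -19.2°
cos φ = cos(-19.2°) = 0.944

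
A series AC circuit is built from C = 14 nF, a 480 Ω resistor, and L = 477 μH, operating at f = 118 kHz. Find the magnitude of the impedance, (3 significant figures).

545 Ω

ω = 2πf = 741400 rad/s
X_L = ωL = 354 Ω
X_C = 1/(ωC) = 96.3 Ω
Net reactance X = X_L − X_C = 257 Ω
Z = 480 + j257 Ω
|Z| = √(480² + 257²) = 545 Ω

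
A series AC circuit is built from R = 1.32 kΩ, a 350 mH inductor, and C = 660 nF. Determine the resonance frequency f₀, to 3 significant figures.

331 Hz

ω₀ = 1/√(LC) = 1/√(0.35 × 6.6e-07) = 2081 rad/s
f₀ = ω₀/(2π) = 331 Hz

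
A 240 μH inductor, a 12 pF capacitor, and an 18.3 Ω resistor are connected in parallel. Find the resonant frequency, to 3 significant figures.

2.97 MHz

ω₀ = 1/√(LC) = 1/√(0.00024 × 1.2e-11) = 1.863e+07 rad/s
f₀ = ω₀/(2π) = 2.97 MHz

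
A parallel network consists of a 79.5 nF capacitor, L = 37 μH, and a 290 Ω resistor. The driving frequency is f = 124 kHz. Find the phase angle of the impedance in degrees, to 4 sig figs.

-82.79°

ω = 2πf = 779100 rad/s
X_L = ωL = 28.83 Ω
X_C = 1/(ωC) = 16.14 Ω
Parallel: admittances add. Y = 1/R + 1/(jωL) + jωC
Y = (0.003448 + j0.02725) S
|Y| = 0.02747 S → |Z| = 1/|Y| = 36.41 Ω, ∠Z = −∠Y = -82.79°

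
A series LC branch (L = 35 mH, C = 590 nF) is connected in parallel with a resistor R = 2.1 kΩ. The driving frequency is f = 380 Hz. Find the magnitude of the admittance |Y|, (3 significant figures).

1.67 mS

ω = 2πf = 2388 rad/s
X_L = ωL = 83.6 Ω
X_C = 1/(ωC) = 710 Ω
Branch 1: Z₁ = R = 2100 Ω
Branch 2 (series LC): Z₂ = j(X_L − X_C) = −j626 Ω
Parallel: Z = Z₁Z₂/(Z₁+Z₂), |Z| = 600 Ω, ∠Z = -73.4°
|Y| = 1/|Z| = 1.67 mS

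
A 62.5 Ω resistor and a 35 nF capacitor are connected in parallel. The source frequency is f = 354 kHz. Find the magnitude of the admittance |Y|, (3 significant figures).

79.5 mS

ω = 2πf = 2.224e+06 rad/s
X_C = 1/(ωC) = 12.8 Ω
Parallel: admittances add. Y = 1/R + jωC
Y = (0.0160 + j0.0778) S
|Y| = 0.0795 S → |Z| = 1/|Y| = 12.6 Ω, ∠Z = −∠Y = -78.4°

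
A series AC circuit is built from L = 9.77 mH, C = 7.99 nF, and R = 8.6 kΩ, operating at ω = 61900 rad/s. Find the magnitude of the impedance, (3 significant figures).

8720 Ω

X_L = ωL = 605 Ω
X_C = 1/(ωC) = 2020 Ω
Net reactance X = X_L − X_C = -1420 Ω
Z = 8600 − j1420 Ω
|Z| = √(8600² + 1420²) = 8720 Ω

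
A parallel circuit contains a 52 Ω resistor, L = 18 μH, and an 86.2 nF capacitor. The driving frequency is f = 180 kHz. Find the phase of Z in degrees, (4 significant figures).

-68.32°

ω = 2πf = 1.131e+06 rad/s
X_L = ωL = 20.36 Ω
X_C = 1/(ωC) = 10.26 Ω
Parallel: admittances add. Y = 1/R + 1/(jωL) + jωC
Y = (0.01923 + j0.04837) S
|Y| = 0.05205 S → |Z| = 1/|Y| = 19.21 Ω, ∠Z = −∠Y = -68.32°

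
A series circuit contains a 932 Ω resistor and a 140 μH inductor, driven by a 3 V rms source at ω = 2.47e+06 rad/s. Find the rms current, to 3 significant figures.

3.02 mA

X_L = ωL = 346 Ω
Z = 932 + j346 Ω
|Z| = √(932² + 346²) = 994 Ω
I = V/|Z| = 3/994 = 3.02 mA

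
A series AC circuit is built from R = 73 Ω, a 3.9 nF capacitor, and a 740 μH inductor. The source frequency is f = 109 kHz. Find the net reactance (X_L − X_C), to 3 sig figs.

ω = 2πf = 684900 rad/s
X_L = ωL = 507 Ω
X_C = 1/(ωC) = 374 Ω
X = 507 − 374 = 132 Ω

132 Ω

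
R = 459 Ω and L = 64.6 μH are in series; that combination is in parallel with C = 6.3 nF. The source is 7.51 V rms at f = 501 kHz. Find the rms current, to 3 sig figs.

ω = 2πf = 3.148e+06 rad/s
X_L = ωL = 203 Ω
X_C = 1/(ωC) = 50.4 Ω
Branch 1 (R+jX_L): Z₁ = 459 + j203 Ω, |Z₁| = 502 Ω
Branch 2 (−jX_C): Z₂ = −j50.4 Ω
Parallel: Z = Z₁Z₂/(Z₁+Z₂), |Z| = 52.3 Ω, ∠Z = -84.5°
I = V/|Z| = 7.51/52.3 = 144 mA

144 mA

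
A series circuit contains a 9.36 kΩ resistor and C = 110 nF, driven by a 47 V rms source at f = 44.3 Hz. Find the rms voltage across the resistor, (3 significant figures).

12.9 V

ω = 2πf = 278.3 rad/s
X_C = 1/(ωC) = 32700 Ω
Z = 9360 − j32700 Ω
|Z| = √(9360² + 32700²) = 34000 Ω
I = V/|Z| = 1.38 mA
V_R = I·|Z_R| = 0.00138 × 9360 = 12.9 V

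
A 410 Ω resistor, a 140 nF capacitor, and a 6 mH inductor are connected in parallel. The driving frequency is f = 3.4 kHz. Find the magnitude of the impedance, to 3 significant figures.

185 Ω

ω = 2πf = 21360 rad/s
X_L = ωL = 128 Ω
X_C = 1/(ωC) = 334 Ω
Parallel: admittances add. Y = 1/R + 1/(jωL) + jωC
Y = (0.00244 − j0.00481) S
|Y| = 0.00539 S → |Z| = 1/|Y| = 185 Ω, ∠Z = −∠Y = 63.1°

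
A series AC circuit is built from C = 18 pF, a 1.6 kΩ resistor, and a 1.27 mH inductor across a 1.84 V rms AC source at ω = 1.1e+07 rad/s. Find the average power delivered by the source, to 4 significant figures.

X_L = ωL = 13970 Ω
X_C = 1/(ωC) = 5051 Ω
Net reactance X = X_L − X_C = 8919 Ω
Z = 1600 + j8919 Ω
|Z| = √(1600² + 8919²) = 9062 Ω
∠Z = arctan(8919/1600) = 79.83°
I = V/|Z| = 203.0 μA
P = VI cos φ = 1.84 × 0.0002030 × cos(79.83°) = 65.97 μW

65.97 μW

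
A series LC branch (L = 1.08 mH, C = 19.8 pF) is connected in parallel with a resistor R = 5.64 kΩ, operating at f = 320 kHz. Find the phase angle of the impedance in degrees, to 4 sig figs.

ω = 2πf = 2.011e+06 rad/s
X_L = ωL = 2171 Ω
X_C = 1/(ωC) = 25120 Ω
Branch 1: Z₁ = R = 5640 Ω
Branch 2 (series LC): Z₂ = j(X_L − X_C) = −j22950 Ω
Parallel: Z = Z₁Z₂/(Z₁+Z₂), |Z| = 5477 Ω, ∠Z = -13.81°

-13.81°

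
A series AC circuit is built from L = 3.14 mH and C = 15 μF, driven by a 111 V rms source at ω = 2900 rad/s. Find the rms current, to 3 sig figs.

8.00 A

X_L = ωL = 9.11 Ω
X_C = 1/(ωC) = 23.0 Ω
Net reactance X = X_L − X_C = -13.9 Ω
Z = − j13.9 Ω
|Z| = √(0² + 13.9²) = 13.9 Ω
I = V/|Z| = 111/13.9 = 8.00 A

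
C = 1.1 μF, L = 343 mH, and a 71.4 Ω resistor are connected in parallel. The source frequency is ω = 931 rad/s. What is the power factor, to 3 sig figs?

0.989

X_L = ωL = 319 Ω
X_C = 1/(ωC) = 976 Ω
Parallel: admittances add. Y = 1/R + 1/(jωL) + jωC
Y = (0.0140 − j0.00211) S
|Y| = 0.0142 S → |Z| = 1/|Y| = 70.6 Ω, ∠Z = −∠Y = 8.56°
cos φ = cos(8.56°) = 0.989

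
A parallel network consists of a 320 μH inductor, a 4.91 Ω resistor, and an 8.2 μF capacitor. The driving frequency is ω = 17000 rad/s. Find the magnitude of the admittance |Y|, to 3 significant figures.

208 mS

X_L = ωL = 5.44 Ω
X_C = 1/(ωC) = 7.17 Ω
Parallel: admittances add. Y = 1/R + 1/(jωL) + jωC
Y = (0.204 − j0.0444) S
|Y| = 0.208 S → |Z| = 1/|Y| = 4.80 Ω, ∠Z = −∠Y = 12.3°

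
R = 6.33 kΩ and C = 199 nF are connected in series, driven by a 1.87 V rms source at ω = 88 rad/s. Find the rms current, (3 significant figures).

32.5 μA

X_C = 1/(ωC) = 57100 Ω
Z = 6330 − j57100 Ω
|Z| = √(6330² + 57100²) = 57500 Ω
I = V/|Z| = 1.87/57500 = 32.5 μA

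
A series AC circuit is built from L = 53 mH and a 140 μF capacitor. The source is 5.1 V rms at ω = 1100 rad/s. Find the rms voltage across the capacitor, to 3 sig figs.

0.639 V

X_L = ωL = 58.3 Ω
X_C = 1/(ωC) = 6.49 Ω
Net reactance X = X_L − X_C = 51.8 Ω
Z = j51.8 Ω
|Z| = √(0² + 51.8²) = 51.8 Ω
I = V/|Z| = 98.4 mA
V_C = I·|Z_C| = 0.0984 × 6.49 = 0.639 V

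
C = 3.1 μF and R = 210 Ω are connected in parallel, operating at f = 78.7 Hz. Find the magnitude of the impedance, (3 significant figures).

200 Ω

ω = 2πf = 494.5 rad/s
X_C = 1/(ωC) = 652 Ω
Parallel: admittances add. Y = 1/R + jωC
Y = (0.00476 + j0.00153) S
|Y| = 0.00500 S → |Z| = 1/|Y| = 200 Ω, ∠Z = −∠Y = -17.8°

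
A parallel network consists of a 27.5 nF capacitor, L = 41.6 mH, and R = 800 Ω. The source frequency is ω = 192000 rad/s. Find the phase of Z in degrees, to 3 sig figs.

-76.4°

X_L = ωL = 7990 Ω
X_C = 1/(ωC) = 189 Ω
Parallel: admittances add. Y = 1/R + 1/(jωL) + jωC
Y = (0.00125 + j0.00515) S
|Y| = 0.00530 S → |Z| = 1/|Y| = 189 Ω, ∠Z = −∠Y = -76.4°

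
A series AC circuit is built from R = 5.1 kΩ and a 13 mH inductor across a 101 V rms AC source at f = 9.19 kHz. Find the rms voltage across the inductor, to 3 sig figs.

ω = 2πf = 57740 rad/s
X_L = ωL = 751 Ω
Z = 5100 + j751 Ω
|Z| = √(5100² + 751²) = 5150 Ω
I = V/|Z| = 19.6 mA
V_L = I·|Z_L| = 0.0196 × 751 = 14.7 V

14.7 V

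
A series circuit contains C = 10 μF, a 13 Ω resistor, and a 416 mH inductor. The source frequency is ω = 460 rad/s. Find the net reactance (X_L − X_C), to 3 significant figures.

X_L = ωL = 191 Ω
X_C = 1/(ωC) = 217 Ω
X = 191 − 217 = -26.0 Ω

-26.0 Ω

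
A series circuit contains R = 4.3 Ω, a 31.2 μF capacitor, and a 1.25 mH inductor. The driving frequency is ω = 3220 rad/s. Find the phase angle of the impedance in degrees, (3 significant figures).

X_L = ωL = 4.03 Ω
X_C = 1/(ωC) = 9.95 Ω
Net reactance X = X_L − X_C = -5.93 Ω
Z = 4.30 − j5.93 Ω
|Z| = √(4.30² + 5.93²) = 7.32 Ω
∠Z = arctan(-5.93/4.30) = -54.0°

-54.0°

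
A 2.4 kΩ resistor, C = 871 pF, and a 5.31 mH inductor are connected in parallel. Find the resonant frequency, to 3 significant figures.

74.0 kHz

ω₀ = 1/√(LC) = 1/√(0.00531 × 8.71e-10) = 465000 rad/s
f₀ = ω₀/(2π) = 74.0 kHz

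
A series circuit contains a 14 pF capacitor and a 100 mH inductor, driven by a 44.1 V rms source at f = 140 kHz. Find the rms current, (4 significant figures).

6.521 mA

ω = 2πf = 879600 rad/s
X_L = ωL = 87960 Ω
X_C = 1/(ωC) = 81200 Ω
Net reactance X = X_L − X_C = 6763 Ω
Z = j6763 Ω
|Z| = √(0² + 6763²) = 6763 Ω
I = V/|Z| = 44.1/6763 = 6.521 mA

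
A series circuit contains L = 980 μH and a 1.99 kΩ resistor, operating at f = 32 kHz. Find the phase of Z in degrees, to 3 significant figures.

ω = 2πf = 201100 rad/s
X_L = ωL = 197 Ω
Z = 1990 + j197 Ω
|Z| = √(1990² + 197²) = 2000 Ω
∠Z = arctan(197/1990) = 5.65°

5.65°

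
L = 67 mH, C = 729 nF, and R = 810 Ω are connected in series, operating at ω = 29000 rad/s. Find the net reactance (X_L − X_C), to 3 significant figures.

1900 Ω

X_L = ωL = 1940 Ω
X_C = 1/(ωC) = 47.3 Ω
X = 1940 − 47.3 = 1900 Ω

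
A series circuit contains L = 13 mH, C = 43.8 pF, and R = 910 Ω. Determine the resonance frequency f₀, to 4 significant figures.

210.9 kHz

ω₀ = 1/√(LC) = 1/√(0.013 × 4.38e-11) = 1.325e+06 rad/s
f₀ = ω₀/(2π) = 210.9 kHz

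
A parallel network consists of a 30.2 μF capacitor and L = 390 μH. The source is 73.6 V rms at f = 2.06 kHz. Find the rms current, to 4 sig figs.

ω = 2πf = 12940 rad/s
X_L = ωL = 5.048 Ω
X_C = 1/(ωC) = 2.558 Ω
Parallel: admittances add. Y = 1/(jωL) + jωC
Y = (0 + j0.1928) S
|Y| = 0.1928 S → |Z| = 1/|Y| = 5.187 Ω, ∠Z = −∠Y = -90.00°
I = V/|Z| = 73.6/5.187 = 14.19 A

14.19 A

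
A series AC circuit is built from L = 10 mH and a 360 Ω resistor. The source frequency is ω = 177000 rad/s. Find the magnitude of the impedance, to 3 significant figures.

X_L = ωL = 1770 Ω
Z = 360 + j1770 Ω
|Z| = √(360² + 1770²) = 1810 Ω

1810 Ω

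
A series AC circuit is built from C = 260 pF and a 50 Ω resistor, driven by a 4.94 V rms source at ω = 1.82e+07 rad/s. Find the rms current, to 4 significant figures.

22.75 mA

X_C = 1/(ωC) = 211.3 Ω
Z = 50.00 − j211.3 Ω
|Z| = √(50.00² + 211.3²) = 217.2 Ω
I = V/|Z| = 4.94/217.2 = 22.75 mA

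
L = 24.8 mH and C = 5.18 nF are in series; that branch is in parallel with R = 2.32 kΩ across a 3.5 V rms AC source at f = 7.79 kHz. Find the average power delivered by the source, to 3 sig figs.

5.28 mW

ω = 2πf = 48950 rad/s
X_L = ωL = 1210 Ω
X_C = 1/(ωC) = 3940 Ω
Branch 1: Z₁ = R = 2320 Ω
Branch 2 (series LC): Z₂ = j(X_L − X_C) = −j2730 Ω
Parallel: Z = Z₁Z₂/(Z₁+Z₂), |Z| = 1770 Ω, ∠Z = -40.4°
I = V/|Z| = 1.98 mA
P = VI cos φ = 3.5 × 0.00198 × cos(-40.4°) = 5.28 mW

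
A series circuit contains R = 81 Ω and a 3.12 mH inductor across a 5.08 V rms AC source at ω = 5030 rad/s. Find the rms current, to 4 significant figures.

61.57 mA

X_L = ωL = 15.69 Ω
Z = 81.00 + j15.69 Ω
|Z| = √(81.00² + 15.69²) = 82.51 Ω
I = V/|Z| = 5.08/82.51 = 61.57 mA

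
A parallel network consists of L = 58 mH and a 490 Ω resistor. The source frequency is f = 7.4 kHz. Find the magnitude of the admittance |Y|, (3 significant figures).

2.07 mS

ω = 2πf = 46500 rad/s
X_L = ωL = 2700 Ω
Parallel: admittances add. Y = 1/R + 1/(jωL)
Y = (0.00204 − j0.000371) S
|Y| = 0.00207 S → |Z| = 1/|Y| = 482 Ω, ∠Z = −∠Y = 10.3°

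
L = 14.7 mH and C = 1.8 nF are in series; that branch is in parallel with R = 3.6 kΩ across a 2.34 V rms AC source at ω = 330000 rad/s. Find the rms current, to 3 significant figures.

X_L = ωL = 4850 Ω
X_C = 1/(ωC) = 1680 Ω
Branch 1: Z₁ = R = 3600 Ω
Branch 2 (series LC): Z₂ = j(X_L − X_C) = j3170 Ω
Parallel: Z = Z₁Z₂/(Z₁+Z₂), |Z| = 2380 Ω, ∠Z = 48.7°
I = V/|Z| = 2.34/2380 = 984 μA

984 μA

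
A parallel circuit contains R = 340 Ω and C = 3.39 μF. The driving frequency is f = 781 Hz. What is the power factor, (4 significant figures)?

0.1741

ω = 2πf = 4907 rad/s
X_C = 1/(ωC) = 60.11 Ω
Parallel: admittances add. Y = 1/R + jωC
Y = (0.002941 + j0.01664) S
|Y| = 0.01689 S → |Z| = 1/|Y| = 59.20 Ω, ∠Z = −∠Y = -79.97°
cos φ = cos(-79.97°) = 0.1741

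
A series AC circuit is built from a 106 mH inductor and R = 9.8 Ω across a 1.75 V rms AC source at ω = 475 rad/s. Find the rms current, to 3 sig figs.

X_L = ωL = 50.4 Ω
Z = 9.80 + j50.4 Ω
|Z| = √(9.80² + 50.4²) = 51.3 Ω
I = V/|Z| = 1.75/51.3 = 34.1 mA

34.1 mA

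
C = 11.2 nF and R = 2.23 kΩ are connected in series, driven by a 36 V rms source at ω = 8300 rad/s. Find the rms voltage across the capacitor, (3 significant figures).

X_C = 1/(ωC) = 10800 Ω
Z = 2230 − j10800 Ω
|Z| = √(2230² + 10800²) = 11000 Ω
I = V/|Z| = 3.28 mA
V_C = I·|Z_C| = 0.00328 × 10800 = 35.3 V

35.3 V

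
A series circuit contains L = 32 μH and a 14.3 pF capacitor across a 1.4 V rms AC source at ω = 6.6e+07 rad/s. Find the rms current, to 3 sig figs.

X_L = ωL = 2110 Ω
X_C = 1/(ωC) = 1060 Ω
Net reactance X = X_L − X_C = 1050 Ω
Z = j1050 Ω
|Z| = √(0² + 1050²) = 1050 Ω
I = V/|Z| = 1.4/1050 = 1.33 mA

1.33 mA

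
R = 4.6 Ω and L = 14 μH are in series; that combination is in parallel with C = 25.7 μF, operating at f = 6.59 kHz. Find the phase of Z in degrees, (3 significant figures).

ω = 2πf = 41410 rad/s
X_L = ωL = 0.580 Ω
X_C = 1/(ωC) = 0.940 Ω
Branch 1 (R+jX_L): Z₁ = 4.60 + j0.580 Ω, |Z₁| = 4.64 Ω
Branch 2 (−jX_C): Z₂ = −j0.940 Ω
Parallel: Z = Z₁Z₂/(Z₁+Z₂), |Z| = 0.944 Ω, ∠Z = -78.3°

-78.3°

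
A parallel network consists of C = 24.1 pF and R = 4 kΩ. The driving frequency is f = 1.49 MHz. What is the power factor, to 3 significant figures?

0.742

ω = 2πf = 9.362e+06 rad/s
X_C = 1/(ωC) = 4430 Ω
Parallel: admittances add. Y = 1/R + jωC
Y = (0.000250 + j0.000226) S
|Y| = 0.000337 S → |Z| = 1/|Y| = 2970 Ω, ∠Z = −∠Y = -42.1°
cos φ = cos(-42.1°) = 0.742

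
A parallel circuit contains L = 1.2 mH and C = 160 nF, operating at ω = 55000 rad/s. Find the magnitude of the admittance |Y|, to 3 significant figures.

X_L = ωL = 66.0 Ω
X_C = 1/(ωC) = 114 Ω
Parallel: admittances add. Y = 1/(jωL) + jωC
Y = (0 − j0.00635) S
|Y| = 0.00635 S → |Z| = 1/|Y| = 157 Ω, ∠Z = −∠Y = 90.0°

6.35 mS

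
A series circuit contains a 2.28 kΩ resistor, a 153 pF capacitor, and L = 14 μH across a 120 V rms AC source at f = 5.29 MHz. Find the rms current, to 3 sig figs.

52.3 mA

ω = 2πf = 3.324e+07 rad/s
X_L = ωL = 465 Ω
X_C = 1/(ωC) = 197 Ω
Net reactance X = X_L − X_C = 269 Ω
Z = 2280 + j269 Ω
|Z| = √(2280² + 269²) = 2300 Ω
I = V/|Z| = 120/2300 = 52.3 mA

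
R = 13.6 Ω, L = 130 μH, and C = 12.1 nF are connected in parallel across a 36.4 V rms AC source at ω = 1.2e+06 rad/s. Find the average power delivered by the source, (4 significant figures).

X_L = ωL = 156.0 Ω
X_C = 1/(ωC) = 68.87 Ω
Parallel: admittances add. Y = 1/R + 1/(jωL) + jωC
Y = (0.07353 + j0.008110) S
|Y| = 0.07398 S → |Z| = 1/|Y| = 13.52 Ω, ∠Z = −∠Y = -6.294°
I = V/|Z| = 2.693 A
P = VI cos φ = 36.4 × 2.693 × cos(-6.294°) = 97.42 W

97.42 W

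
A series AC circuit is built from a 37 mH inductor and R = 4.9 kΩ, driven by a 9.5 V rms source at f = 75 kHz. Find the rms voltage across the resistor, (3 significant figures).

2.57 V

ω = 2πf = 471200 rad/s
X_L = ωL = 17400 Ω
Z = 4900 + j17400 Ω
|Z| = √(4900² + 17400²) = 18100 Ω
I = V/|Z| = 525 μA
V_R = I·|Z_R| = 0.000525 × 4900 = 2.57 V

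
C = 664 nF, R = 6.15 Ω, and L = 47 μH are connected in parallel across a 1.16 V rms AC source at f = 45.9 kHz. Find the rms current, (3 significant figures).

ω = 2πf = 288400 rad/s
X_L = ωL = 13.6 Ω
X_C = 1/(ωC) = 5.22 Ω
Parallel: admittances add. Y = 1/R + 1/(jωL) + jωC
Y = (0.163 + j0.118) S
|Y| = 0.201 S → |Z| = 1/|Y| = 4.98 Ω, ∠Z = −∠Y = -35.9°
I = V/|Z| = 1.16/4.98 = 233 mA

233 mA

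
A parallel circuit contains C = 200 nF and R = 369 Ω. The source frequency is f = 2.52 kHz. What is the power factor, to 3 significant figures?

0.650

ω = 2πf = 15830 rad/s
X_C = 1/(ωC) = 316 Ω
Parallel: admittances add. Y = 1/R + jωC
Y = (0.00271 + j0.00317) S
|Y| = 0.00417 S → |Z| = 1/|Y| = 240 Ω, ∠Z = −∠Y = -49.4°
cos φ = cos(-49.4°) = 0.650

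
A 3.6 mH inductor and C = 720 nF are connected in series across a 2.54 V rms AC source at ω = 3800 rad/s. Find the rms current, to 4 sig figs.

X_L = ωL = 13.68 Ω
X_C = 1/(ωC) = 365.5 Ω
Net reactance X = X_L − X_C = -351.8 Ω
Z = − j351.8 Ω
|Z| = √(0² + 351.8²) = 351.8 Ω
I = V/|Z| = 2.54/351.8 = 7.220 mA

7.220 mA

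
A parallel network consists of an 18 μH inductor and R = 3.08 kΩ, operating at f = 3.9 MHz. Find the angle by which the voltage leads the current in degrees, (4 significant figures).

ω = 2πf = 2.45e+07 rad/s
X_L = ωL = 441.1 Ω
Parallel: admittances add. Y = 1/R + 1/(jωL)
Y = (0.0003247 − j0.002267) S
|Y| = 0.002290 S → |Z| = 1/|Y| = 436.6 Ω, ∠Z = −∠Y = 81.85°

81.85°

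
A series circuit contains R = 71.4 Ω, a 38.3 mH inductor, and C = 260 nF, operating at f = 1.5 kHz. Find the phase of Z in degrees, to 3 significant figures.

-33.4°

ω = 2πf = 9425 rad/s
X_L = ωL = 361 Ω
X_C = 1/(ωC) = 408 Ω
Net reactance X = X_L − X_C = -47.1 Ω
Z = 71.4 − j47.1 Ω
|Z| = √(71.4² + 47.1²) = 85.5 Ω
∠Z = arctan(-47.1/71.4) = -33.4°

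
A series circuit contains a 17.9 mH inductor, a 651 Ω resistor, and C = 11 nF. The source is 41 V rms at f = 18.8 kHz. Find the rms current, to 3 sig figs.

27.4 mA

ω = 2πf = 118100 rad/s
X_L = ωL = 2110 Ω
X_C = 1/(ωC) = 770 Ω
Net reactance X = X_L − X_C = 1340 Ω
Z = 651 + j1340 Ω
|Z| = √(651² + 1340²) = 1490 Ω
I = V/|Z| = 41/1490 = 27.4 mA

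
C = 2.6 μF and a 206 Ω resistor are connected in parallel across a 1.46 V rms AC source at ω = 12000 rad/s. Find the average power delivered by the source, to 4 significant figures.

X_C = 1/(ωC) = 32.05 Ω
Parallel: admittances add. Y = 1/R + jωC
Y = (0.004854 + j0.03120) S
|Y| = 0.03158 S → |Z| = 1/|Y| = 31.67 Ω, ∠Z = −∠Y = -81.16°
I = V/|Z| = 46.10 mA
P = VI cos φ = 1.46 × 0.04610 × cos(-81.16°) = 10.35 mW

10.35 mW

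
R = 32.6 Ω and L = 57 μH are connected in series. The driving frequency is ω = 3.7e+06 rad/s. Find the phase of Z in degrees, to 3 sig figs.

X_L = ωL = 211 Ω
Z = 32.6 + j211 Ω
|Z| = √(32.6² + 211²) = 213 Ω
∠Z = arctan(211/32.6) = 81.2°

81.2°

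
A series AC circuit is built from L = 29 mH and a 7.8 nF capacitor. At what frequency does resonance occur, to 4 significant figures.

ω₀ = 1/√(LC) = 1/√(0.029 × 7.8e-09) = 66490 rad/s
f₀ = ω₀/(2π) = 10.58 kHz

10.58 kHz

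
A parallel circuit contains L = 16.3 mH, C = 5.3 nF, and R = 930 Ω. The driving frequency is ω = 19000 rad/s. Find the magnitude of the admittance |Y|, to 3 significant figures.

3.31 mS

X_L = ωL = 310 Ω
X_C = 1/(ωC) = 9930 Ω
Parallel: admittances add. Y = 1/R + 1/(jωL) + jωC
Y = (0.00108 − j0.00313) S
|Y| = 0.00331 S → |Z| = 1/|Y| = 302 Ω, ∠Z = −∠Y = 71.0°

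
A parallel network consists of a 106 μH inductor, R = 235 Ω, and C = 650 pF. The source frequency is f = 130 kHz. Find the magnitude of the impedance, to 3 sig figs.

84.7 Ω

ω = 2πf = 816800 rad/s
X_L = ωL = 86.6 Ω
X_C = 1/(ωC) = 1880 Ω
Parallel: admittances add. Y = 1/R + 1/(jωL) + jωC
Y = (0.00426 − j0.0110) S
|Y| = 0.0118 S → |Z| = 1/|Y| = 84.7 Ω, ∠Z = −∠Y = 68.9°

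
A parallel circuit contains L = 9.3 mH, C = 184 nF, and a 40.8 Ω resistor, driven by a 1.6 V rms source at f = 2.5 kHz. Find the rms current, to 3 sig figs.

ω = 2πf = 15710 rad/s
X_L = ωL = 146 Ω
X_C = 1/(ωC) = 346 Ω
Parallel: admittances add. Y = 1/R + 1/(jωL) + jωC
Y = (0.0245 − j0.00396) S
|Y| = 0.0248 S → |Z| = 1/|Y| = 40.3 Ω, ∠Z = −∠Y = 9.17°
I = V/|Z| = 1.6/40.3 = 39.7 mA

39.7 mA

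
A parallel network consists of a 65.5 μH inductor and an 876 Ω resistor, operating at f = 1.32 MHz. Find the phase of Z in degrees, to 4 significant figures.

ω = 2πf = 8.294e+06 rad/s
X_L = ωL = 543.2 Ω
Parallel: admittances add. Y = 1/R + 1/(jωL)
Y = (0.001142 − j0.001841) S
|Y| = 0.002166 S → |Z| = 1/|Y| = 461.7 Ω, ∠Z = −∠Y = 58.20°

58.20°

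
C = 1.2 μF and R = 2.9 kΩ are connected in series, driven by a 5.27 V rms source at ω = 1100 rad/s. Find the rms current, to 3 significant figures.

1.76 mA

X_C = 1/(ωC) = 758 Ω
Z = 2900 − j758 Ω
|Z| = √(2900² + 758²) = 3000 Ω
I = V/|Z| = 5.27/3000 = 1.76 mA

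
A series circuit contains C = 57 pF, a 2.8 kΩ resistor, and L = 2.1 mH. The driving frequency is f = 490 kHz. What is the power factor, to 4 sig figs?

ω = 2πf = 3.079e+06 rad/s
X_L = ωL = 6465 Ω
X_C = 1/(ωC) = 5698 Ω
Net reactance X = X_L − X_C = 767.0 Ω
Z = 2800 + j767.0 Ω
|Z| = √(2800² + 767.0²) = 2903 Ω
∠Z = arctan(767.0/2800) = 15.32°
cos φ = cos(15.32°) = 0.9645

0.9645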